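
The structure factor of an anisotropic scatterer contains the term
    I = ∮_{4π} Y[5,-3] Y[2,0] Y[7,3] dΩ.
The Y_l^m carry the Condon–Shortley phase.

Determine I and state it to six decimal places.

m-sum 0 ✓  L=14 even ✓  3≤7≤7 ✓
Π(2lᵢ+1) = 11×5×15 = 825
triangle coeff Δ(5,2,7) = 1/15015
Σ_t [0,0]: t=0:+1/57600 = 1/57600
(3j)²=21/715 [(5 2 7; 0 0 0)], sign=-1
Σ_t [0,0]: t=0:+1/322560 = 1/322560
(3j)²=18/1001 [(5 2 7; -3 0 3)], sign=+1
⇒ 4πI² = 810/1859
I = (-1)√(810/1859/(4π)) = -0.18620781

-0.186208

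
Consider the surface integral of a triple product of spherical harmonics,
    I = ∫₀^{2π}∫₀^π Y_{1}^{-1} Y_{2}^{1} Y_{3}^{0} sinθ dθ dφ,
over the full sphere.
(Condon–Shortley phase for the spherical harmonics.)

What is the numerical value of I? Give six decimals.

Rules hold: Σm=0, L=6 even, 1≤3≤3.
N = 3·5·7 = 105
Δ = 0!·2!·4!/7! = 1/105
Racah Σ t=0..0: t=0:+1/4 = 1/4
⇒ 3j(1 2 3; 0 0 0)² = 3/35, sgn -1
Racah Σ t=0..0: t=0:+1/12 = 1/12
⇒ 3j(1 2 3; -1 1 0)² = 1/35, sgn -1
4πI² = N·(3j₀)²·(3jₘ)² = 9/35
I = +1·√(0.257143/4π) = 0.14304817

0.143048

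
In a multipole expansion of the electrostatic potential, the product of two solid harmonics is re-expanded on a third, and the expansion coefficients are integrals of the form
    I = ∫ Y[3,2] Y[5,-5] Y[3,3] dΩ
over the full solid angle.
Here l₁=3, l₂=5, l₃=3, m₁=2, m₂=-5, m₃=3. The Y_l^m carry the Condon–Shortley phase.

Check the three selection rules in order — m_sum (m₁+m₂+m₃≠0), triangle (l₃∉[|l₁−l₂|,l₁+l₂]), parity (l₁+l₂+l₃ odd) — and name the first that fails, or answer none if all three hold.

Σmᵢ = 0  ✓
l₃∈[|l₁−l₂|,l₁+l₂]=[2,8], have l₃=3  ✓
Σlᵢ = 11 ⇒ odd  ✗

parity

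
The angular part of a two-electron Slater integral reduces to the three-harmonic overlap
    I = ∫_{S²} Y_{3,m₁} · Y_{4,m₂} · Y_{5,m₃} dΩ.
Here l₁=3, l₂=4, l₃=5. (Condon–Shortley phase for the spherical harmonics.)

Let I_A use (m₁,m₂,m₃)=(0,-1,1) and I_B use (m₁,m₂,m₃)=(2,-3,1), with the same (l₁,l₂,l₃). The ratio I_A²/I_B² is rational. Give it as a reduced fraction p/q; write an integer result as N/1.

2166/4235

Shared (l₁,l₂,l₃)=(3,4,5): N and (l;000)² cancel in I_A²/I_B².
A: Δ = 2!·4!·6!/13! = 1/180180; Racah Σ t=0..2: t=0:+1/432 t=1:−1/192 t=2:+1/1440 = -19/8640; ⇒ 3j(3 4 5; 0 -1 1)² = 361/30030, sgn -1
B: Δ = 2!·4!·6!/13! = 1/180180; Racah Σ t=0..1: t=0:+1/1440 t=1:−1/17280 = 11/17280; ⇒ 3j(3 4 5; 2 -3 1)² = 11/468, sgn +1
I_A²/I_B² = (361/30030)/(11/468) = 2166/4235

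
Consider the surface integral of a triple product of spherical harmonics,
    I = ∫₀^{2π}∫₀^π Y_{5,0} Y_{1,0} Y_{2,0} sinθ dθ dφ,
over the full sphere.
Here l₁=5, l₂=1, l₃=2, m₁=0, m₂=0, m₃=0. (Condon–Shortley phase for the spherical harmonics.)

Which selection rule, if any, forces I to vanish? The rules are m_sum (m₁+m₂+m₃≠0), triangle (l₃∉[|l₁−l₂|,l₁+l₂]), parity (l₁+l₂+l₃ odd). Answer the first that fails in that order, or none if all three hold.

azimuthal sum: 0 + 0 + 0 = 0  ✓
4 ≤ 2 ≤ 6 (triangle on l)  ✗
L = 5 + 1 + 2 = 8 (even)

triangle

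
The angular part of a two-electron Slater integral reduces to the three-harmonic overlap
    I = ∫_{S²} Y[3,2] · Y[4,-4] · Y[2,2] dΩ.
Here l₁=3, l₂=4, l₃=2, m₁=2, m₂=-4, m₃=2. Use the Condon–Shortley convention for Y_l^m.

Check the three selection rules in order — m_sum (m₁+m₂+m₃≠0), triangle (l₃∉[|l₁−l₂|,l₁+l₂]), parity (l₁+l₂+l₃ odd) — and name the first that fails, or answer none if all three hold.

azimuthal sum: 2 − 4 + 2 = 0  ✓
1 ≤ 2 ≤ 7 (triangle on l)  ✓
L = 3 + 4 + 2 = 9 (odd)  ✗

parity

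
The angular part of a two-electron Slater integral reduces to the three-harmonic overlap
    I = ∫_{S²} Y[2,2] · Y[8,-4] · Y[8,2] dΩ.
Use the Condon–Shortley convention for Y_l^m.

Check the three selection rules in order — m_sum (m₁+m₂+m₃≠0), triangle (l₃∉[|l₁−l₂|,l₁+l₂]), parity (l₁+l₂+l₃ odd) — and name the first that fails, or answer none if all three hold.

none

Σmᵢ = 0  ✓
l₃∈[|l₁−l₂|,l₁+l₂]=[6,10], have l₃=8  ✓
Σlᵢ = 18 ⇒ even  ✓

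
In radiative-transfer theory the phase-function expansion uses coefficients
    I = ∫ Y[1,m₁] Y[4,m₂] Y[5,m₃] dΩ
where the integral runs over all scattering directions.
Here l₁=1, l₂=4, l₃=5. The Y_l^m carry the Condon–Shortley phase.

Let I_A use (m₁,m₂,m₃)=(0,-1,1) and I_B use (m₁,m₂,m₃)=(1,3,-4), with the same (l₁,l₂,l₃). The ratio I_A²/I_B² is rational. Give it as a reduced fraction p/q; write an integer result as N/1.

2/3

l's match ⇒ only the (l;m) 3-j factors differ between A and B.
A: triangle coeff Δ(1,4,5) = 1/495; Σ_t [0,0]: t=0:+1/720 = 1/720; (3j)²=8/165 [(1 4 5; 0 -1 1)], sign=+1
B: triangle coeff Δ(1,4,5) = 1/495; Σ_t [0,0]: t=0:+1/10080 = 1/10080; (3j)²=4/55 [(1 4 5; 1 3 -4)], sign=-1
I_A²/I_B² = (8/165)/(4/55) = 2/3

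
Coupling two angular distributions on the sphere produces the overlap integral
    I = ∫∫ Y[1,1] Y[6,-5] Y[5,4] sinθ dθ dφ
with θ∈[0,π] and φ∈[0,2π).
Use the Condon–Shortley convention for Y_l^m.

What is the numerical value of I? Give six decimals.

-0.303018

m-sum 0 ✓  L=12 even ✓  5≤5≤7 ✓
Π(2lᵢ+1) = 3×13×11 = 429
triangle coeff Δ(1,6,5) = 1/858
Σ_t [1,1]: t=1:−1/14400 = -1/14400
(3j)²=6/143 [(1 6 5; 0 0 0)], sign=+1
Σ_t [0,0]: t=0:+1/725760 = 1/725760
(3j)²=5/78 [(1 6 5; 1 -5 4)], sign=-1
⇒ 4πI² = 15/13
I = (-1)√(15/13/(4π)) = -0.30301841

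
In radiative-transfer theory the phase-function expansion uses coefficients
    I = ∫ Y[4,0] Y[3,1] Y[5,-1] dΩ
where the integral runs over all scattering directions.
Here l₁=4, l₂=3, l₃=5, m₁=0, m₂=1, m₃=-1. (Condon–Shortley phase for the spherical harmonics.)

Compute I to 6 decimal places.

m-sum 0 ✓  L=12 even ✓  1≤5≤7 ✓
Π(2lᵢ+1) = 9×7×11 = 693
triangle coeff Δ(4,3,5) = 1/180180
Σ_t [0,2]: t=0:+1/576 t=1:−1/144 t=2:+1/576 = -1/288
(3j)²=20/1001 [(4 3 5; 0 0 0)], sign=+1
Σ_t [0,2]: t=0:+1/2304 t=1:−1/216 t=2:+1/384 = -11/6912
(3j)²=11/1638 [(4 3 5; 0 1 -1)], sign=-1
⇒ 4πI² = 110/1183
I = (-1)√(110/1183/(4π)) = -0.08601992

-0.086020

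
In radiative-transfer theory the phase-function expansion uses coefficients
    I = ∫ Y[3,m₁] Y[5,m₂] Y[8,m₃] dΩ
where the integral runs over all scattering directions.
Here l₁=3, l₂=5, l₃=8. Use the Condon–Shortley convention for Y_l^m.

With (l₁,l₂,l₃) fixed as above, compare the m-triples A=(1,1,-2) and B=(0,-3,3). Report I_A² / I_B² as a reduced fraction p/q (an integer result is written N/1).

Same 3,5,8: normalisation and zero-m 3j drop out of the ratio.
A: Δ: 0! 6! 10! / 17! → 1/136136; sum: t=0:+1/829440 = 1/829440; 3j²(3 5 8; 1 1 -2) = Δ·Π!·Σ² = 225/9724  (sign +1)
B: Δ: 0! 6! 10! / 17! → 1/136136; sum: t=0:+1/2903040 = 1/2903040; 3j²(3 5 8; 0 -3 3) = Δ·Π!·Σ² = 75/6188  (sign -1)
I_A²/I_B² = (225/9724)/(75/6188) = 21/11

21/11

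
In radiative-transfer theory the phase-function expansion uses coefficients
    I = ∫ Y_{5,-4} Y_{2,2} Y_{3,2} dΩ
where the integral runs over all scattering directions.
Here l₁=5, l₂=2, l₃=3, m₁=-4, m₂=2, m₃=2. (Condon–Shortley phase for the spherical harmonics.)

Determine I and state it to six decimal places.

m-sum 0 ✓  L=10 even ✓  3≤3≤7 ✓
Π(2lᵢ+1) = 11×5×7 = 385
triangle coeff Δ(5,2,3) = 1/2310
Σ_t [2,2]: t=2:+1/144 = 1/144
(3j)²=10/231 [(5 2 3; 0 0 0)], sign=-1
Σ_t [4,4]: t=4:+1/2880 = 1/2880
(3j)²=3/55 [(5 2 3; -4 2 2)], sign=-1
⇒ 4πI² = 10/11
I = (+1)√(10/11/(4π)) = 0.26896683

0.268967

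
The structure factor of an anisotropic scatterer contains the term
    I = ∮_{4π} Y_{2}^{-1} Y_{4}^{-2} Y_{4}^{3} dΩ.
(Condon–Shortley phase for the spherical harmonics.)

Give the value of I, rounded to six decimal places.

m-sum 0 ✓  L=10 even ✓  2≤4≤6 ✓
Π(2lᵢ+1) = 5×9×9 = 405
triangle coeff Δ(2,4,4) = 1/13860
Σ_t [0,2]: t=0:+1/192 t=1:−1/36 t=2:+1/192 = -5/288
(3j)²=20/693 [(2 4 4; 0 0 0)], sign=-1
Σ_t [1,2]: t=1:−1/240 t=2:+1/1440 = -1/288
(3j)²=5/132 [(2 4 4; -1 -2 3)], sign=+1
⇒ 4πI² = 375/847
I = (-1)√(375/847/(4π)) = -0.18770204

-0.187702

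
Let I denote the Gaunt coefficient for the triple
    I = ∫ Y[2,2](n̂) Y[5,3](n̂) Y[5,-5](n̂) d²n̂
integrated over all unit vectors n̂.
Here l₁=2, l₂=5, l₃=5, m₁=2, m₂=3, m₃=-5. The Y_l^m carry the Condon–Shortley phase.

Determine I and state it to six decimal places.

0.088588

Rules hold: Σm=0, L=12 even, 3≤5≤7.
N = 5·11·11 = 605
Δ = 2!·2!·8!/13! = 1/38610
Racah Σ t=0..2: t=0:+1/2880 t=1:−1/576 t=2:+1/2880 = -1/960
⇒ 3j(2 5 5; 0 0 0)² = 10/429, sgn +1
Racah Σ t=0..0: t=0:+1/161280 = 1/161280
⇒ 3j(2 5 5; 2 3 -5)² = 1/143, sgn +1
4πI² = N·(3j₀)²·(3jₘ)² = 50/507
I = +1·√(0.0986193/4π) = 0.08858824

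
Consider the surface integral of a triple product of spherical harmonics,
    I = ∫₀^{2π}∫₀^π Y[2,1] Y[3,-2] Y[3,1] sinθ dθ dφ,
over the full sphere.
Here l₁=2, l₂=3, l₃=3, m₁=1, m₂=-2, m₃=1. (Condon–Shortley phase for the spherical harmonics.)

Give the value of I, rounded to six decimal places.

Checks pass: Σm=0; 8 even; l₃=3∈[1,5].
(2·2+1)(2·3+1)(2·3+1) = 245
Δ: 2! 2! 4! / 9! → 1/3780
sum: t=0:+1/24 t=1:−1/4 t=2:+1/24 = -1/6
3j²(2 3 3; 0 0 0) = Δ·Π!·Σ² = 4/105  (sign +1)
sum: t=0:+1/12 t=1:−1/48 = 1/16
3j²(2 3 3; 1 -2 1) = Δ·Π!·Σ² = 1/28  (sign +1)
combine: 4πI² = 245·4/105·1/28 = 1/3
take √, sign +1: I = 0.16286750

0.162868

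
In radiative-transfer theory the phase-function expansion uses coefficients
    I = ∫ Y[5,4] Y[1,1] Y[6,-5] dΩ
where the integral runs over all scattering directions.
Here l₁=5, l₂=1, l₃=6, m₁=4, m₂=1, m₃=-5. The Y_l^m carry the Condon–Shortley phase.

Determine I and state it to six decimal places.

-0.303018

Checks pass: Σm=0; 12 even; l₃=6∈[4,6].
(2·5+1)(2·1+1)(2·6+1) = 429
Δ: 0! 10! 2! / 13! → 1/858
sum: t=0:+1/14400 = 1/14400
3j²(5 1 6; 0 0 0) = Δ·Π!·Σ² = 6/143  (sign +1)
sum: t=0:+1/725760 = 1/725760
3j²(5 1 6; 4 1 -5) = Δ·Π!·Σ² = 5/78  (sign -1)
combine: 4πI² = 429·6/143·5/78 = 15/13
take √, sign -1: I = -0.30301841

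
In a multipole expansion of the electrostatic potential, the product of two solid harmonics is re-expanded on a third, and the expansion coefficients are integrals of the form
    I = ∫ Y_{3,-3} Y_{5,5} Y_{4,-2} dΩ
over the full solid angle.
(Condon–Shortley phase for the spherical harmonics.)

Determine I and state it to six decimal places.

Checks pass: Σm=0; 12 even; l₃=4∈[2,8].
(2·3+1)(2·5+1)(2·4+1) = 693
Δ: 4! 2! 6! / 13! → 1/180180
sum: t=1:−1/576 t=2:+1/144 t=3:−1/576 = 1/288
3j²(3 5 4; 0 0 0) = Δ·Π!·Σ² = 20/1001  (sign +1)
sum: t=4:+1/34560 = 1/34560
3j²(3 5 4; -3 5 -2) = Δ·Π!·Σ² = 5/286  (sign +1)
combine: 4πI² = 693·20/1001·5/286 = 450/1859
take √, sign +1: I = 0.13879110

0.138791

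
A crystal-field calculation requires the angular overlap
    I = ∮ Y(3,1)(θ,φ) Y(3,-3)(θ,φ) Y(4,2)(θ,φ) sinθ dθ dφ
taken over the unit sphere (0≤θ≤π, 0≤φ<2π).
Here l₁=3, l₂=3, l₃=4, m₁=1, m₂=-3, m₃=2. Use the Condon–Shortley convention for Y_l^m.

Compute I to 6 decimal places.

Checks pass: Σm=0; 10 even; l₃=4∈[0,6].
(2·3+1)(2·3+1)(2·4+1) = 441
Δ: 2! 4! 4! / 11! → 1/34650
sum: t=0:+1/72 t=1:−1/16 t=2:+1/72 = -5/144
3j²(3 3 4; 0 0 0) = Δ·Π!·Σ² = 2/77  (sign -1)
sum: t=0:+1/192 = 1/192
3j²(3 3 4; 1 -3 2) = Δ·Π!·Σ² = 3/77  (sign +1)
combine: 4πI² = 441·2/77·3/77 = 54/121
take √, sign -1: I = -0.18845135

-0.188451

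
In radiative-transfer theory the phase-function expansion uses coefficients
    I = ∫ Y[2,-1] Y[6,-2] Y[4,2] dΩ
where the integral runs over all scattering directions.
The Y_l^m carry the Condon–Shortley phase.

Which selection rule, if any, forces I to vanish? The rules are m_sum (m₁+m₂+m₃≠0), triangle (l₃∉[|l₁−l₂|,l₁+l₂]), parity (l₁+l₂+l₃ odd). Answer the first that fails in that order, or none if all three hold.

m_sum

azimuthal sum: -1 − 2 + 2 = -1  ✗
4 ≤ 4 ≤ 8 (triangle on l)
L = 2 + 6 + 4 = 12 (even)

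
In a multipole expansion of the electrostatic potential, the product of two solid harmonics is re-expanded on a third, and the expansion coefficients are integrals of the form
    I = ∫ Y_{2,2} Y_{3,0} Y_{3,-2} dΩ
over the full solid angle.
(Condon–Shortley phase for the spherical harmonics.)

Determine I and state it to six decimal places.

-0.188063

Checks pass: Σm=0; 8 even; l₃=3∈[1,5].
(2·2+1)(2·3+1)(2·3+1) = 245
Δ: 2! 2! 4! / 9! → 1/3780
sum: t=0:+1/24 t=1:−1/4 t=2:+1/24 = -1/6
3j²(2 3 3; 0 0 0) = Δ·Π!·Σ² = 4/105  (sign +1)
sum: t=0:+1/24 = 1/24
3j²(2 3 3; 2 0 -2) = Δ·Π!·Σ² = 1/21  (sign -1)
combine: 4πI² = 245·4/105·1/21 = 4/9
take √, sign -1: I = -0.18806319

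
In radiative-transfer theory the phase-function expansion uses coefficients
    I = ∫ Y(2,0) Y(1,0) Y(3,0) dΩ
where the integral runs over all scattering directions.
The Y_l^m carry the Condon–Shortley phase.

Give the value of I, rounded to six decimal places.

m-sum 0 ✓  L=6 even ✓  1≤3≤3 ✓
Π(2lᵢ+1) = 5×3×7 = 105
triangle coeff Δ(2,1,3) = 1/105
Σ_t [0,0]: t=0:+1/4 = 1/4
(3j)²=3/35 [(2 1 3; 0 0 0)], sign=-1
(m-triple is (0,0,0) — same symbol as above.)
⇒ 4πI² = 27/35
I = (+1)√(27/35/(4π)) = 0.24776670

0.247767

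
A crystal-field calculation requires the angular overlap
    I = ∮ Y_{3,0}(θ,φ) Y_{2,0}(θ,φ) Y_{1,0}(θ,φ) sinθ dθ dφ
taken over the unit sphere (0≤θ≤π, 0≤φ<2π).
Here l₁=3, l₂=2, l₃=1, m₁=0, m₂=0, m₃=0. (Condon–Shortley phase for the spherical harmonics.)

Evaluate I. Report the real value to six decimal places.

0.247767

Checks pass: Σm=0; 6 even; l₃=1∈[1,5].
(2·3+1)(2·2+1)(2·1+1) = 105
Δ: 4! 2! 0! / 7! → 1/105
sum: t=2:+1/4 = 1/4
3j²(3 2 1; 0 0 0) = Δ·Π!·Σ² = 3/35  (sign -1)
(m-triple is (0,0,0) — same symbol as above.)
combine: 4πI² = 105·3/35·3/35 = 27/35
take √, sign +1: I = 0.24776670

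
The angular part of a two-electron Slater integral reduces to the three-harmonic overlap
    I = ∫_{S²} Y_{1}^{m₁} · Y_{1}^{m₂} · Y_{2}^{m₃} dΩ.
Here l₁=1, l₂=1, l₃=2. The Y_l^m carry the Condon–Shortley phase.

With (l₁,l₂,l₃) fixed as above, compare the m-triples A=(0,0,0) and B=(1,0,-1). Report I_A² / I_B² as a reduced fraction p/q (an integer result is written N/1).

Same 1,1,2: normalisation and zero-m 3j drop out of the ratio.
A: Δ: 0! 2! 2! / 5! → 1/30; sum: t=0:+1/1 = 1/1; 3j²(1 1 2; 0 0 0) = Δ·Π!·Σ² = 2/15  (sign +1)
B: Δ: 0! 2! 2! / 5! → 1/30; sum: t=0:+1/2 = 1/2; 3j²(1 1 2; 1 0 -1) = Δ·Π!·Σ² = 1/10  (sign -1)
I_A²/I_B² = (2/15)/(1/10) = 4/3

4/3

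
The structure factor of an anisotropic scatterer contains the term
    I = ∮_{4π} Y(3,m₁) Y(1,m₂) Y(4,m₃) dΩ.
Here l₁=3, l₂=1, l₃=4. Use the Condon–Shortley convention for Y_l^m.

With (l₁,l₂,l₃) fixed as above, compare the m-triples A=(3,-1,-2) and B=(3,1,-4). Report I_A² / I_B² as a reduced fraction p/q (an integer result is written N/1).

1/28

l's match ⇒ only the (l;m) 3-j factors differ between A and B.
A: triangle coeff Δ(3,1,4) = 1/252; Σ_t [0,0]: t=0:+1/1440 = 1/1440; (3j)²=1/252 [(3 1 4; 3 -1 -2)], sign=+1
B: triangle coeff Δ(3,1,4) = 1/252; Σ_t [0,0]: t=0:+1/1440 = 1/1440; (3j)²=1/9 [(3 1 4; 3 1 -4)], sign=+1
I_A²/I_B² = (1/252)/(1/9) = 1/28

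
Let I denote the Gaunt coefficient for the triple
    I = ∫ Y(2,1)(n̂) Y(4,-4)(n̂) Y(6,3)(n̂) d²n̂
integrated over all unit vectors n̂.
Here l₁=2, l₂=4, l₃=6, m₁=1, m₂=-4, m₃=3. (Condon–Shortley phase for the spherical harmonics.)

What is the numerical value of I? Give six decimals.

Checks pass: Σm=0; 12 even; l₃=6∈[2,6].
(2·2+1)(2·4+1)(2·6+1) = 585
Δ: 0! 4! 8! / 13! → 1/6435
sum: t=0:+1/2304 = 1/2304
3j²(2 4 6; 0 0 0) = Δ·Π!·Σ² = 5/143  (sign +1)
sum: t=0:+1/241920 = 1/241920
3j²(2 4 6; 1 -4 3) = Δ·Π!·Σ² = 1/715  (sign -1)
combine: 4πI² = 585·5/143·1/715 = 45/1573
take √, sign -1: I = -0.04771303

-0.047713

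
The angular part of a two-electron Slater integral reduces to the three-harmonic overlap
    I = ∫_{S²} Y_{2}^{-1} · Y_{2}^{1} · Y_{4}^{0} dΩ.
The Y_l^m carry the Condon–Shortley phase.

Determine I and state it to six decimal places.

m-sum 0 ✓  L=8 even ✓  0≤4≤4 ✓
Π(2lᵢ+1) = 5×5×9 = 225
triangle coeff Δ(2,2,4) = 1/630
Σ_t [0,0]: t=0:+1/16 = 1/16
(3j)²=2/35 [(2 2 4; 0 0 0)], sign=+1
Σ_t [0,0]: t=0:+1/36 = 1/36
(3j)²=8/315 [(2 2 4; -1 1 0)], sign=+1
⇒ 4πI² = 16/49
I = (+1)√(16/49/(4π)) = 0.16119702

0.161197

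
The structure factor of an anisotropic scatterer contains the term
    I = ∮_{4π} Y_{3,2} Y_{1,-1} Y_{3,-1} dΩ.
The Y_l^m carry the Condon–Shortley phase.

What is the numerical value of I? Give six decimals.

0.000000

L=7 odd ⇒ parity kills the (l;000) factor ⇒ I = 0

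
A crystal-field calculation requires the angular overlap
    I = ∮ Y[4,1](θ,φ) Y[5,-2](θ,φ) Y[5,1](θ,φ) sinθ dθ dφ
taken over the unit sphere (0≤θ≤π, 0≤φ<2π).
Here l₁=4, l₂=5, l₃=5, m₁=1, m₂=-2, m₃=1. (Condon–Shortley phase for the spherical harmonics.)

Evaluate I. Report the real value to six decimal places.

Rules hold: Σm=0, L=14 even, 1≤5≤9.
N = 9·11·11 = 1089
Δ = 4!·4!·6!/15! = 1/3153150
Racah Σ t=0..4: t=0:+1/69120 t=1:−1/1728 t=2:+1/576 t=3:−1/1728 t=4:+1/69120 = 7/11520
⇒ 3j(4 5 5; 0 0 0)² = 2/143, sgn -1
Racah Σ t=0..3: t=0:+1/5184 t=1:−1/1152 t=2:+1/2880 t=3:−1/103680 = -7/20736
⇒ 3j(4 5 5; 1 -2 1)² = 35/2574, sgn -1
4πI² = N·(3j₀)²·(3jₘ)² = 35/169
I = +1·√(0.207101/4π) = 0.12837656

0.128377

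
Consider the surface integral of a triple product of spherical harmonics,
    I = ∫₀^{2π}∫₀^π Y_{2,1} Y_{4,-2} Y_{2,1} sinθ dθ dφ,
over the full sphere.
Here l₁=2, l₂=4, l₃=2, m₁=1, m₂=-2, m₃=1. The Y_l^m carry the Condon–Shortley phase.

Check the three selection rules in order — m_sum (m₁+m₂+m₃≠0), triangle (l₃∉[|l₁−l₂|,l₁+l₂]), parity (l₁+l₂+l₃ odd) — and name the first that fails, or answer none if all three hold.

m₁+m₂+m₃ = 1 − 2 + 1 = 0  ✓
triangle: |2−4|=2 ≤ l₃=2 ≤ 2+4=6  ✓
parity: l₁+l₂+l₃ = 8 is even  ✓

none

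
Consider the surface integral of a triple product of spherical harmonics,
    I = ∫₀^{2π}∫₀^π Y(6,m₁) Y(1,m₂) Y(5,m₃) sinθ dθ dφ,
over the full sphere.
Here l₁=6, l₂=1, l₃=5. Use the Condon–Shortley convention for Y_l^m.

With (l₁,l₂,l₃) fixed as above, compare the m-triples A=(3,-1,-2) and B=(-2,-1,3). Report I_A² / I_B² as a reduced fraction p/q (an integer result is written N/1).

l's match ⇒ only the (l;m) 3-j factors differ between A and B.
A: triangle coeff Δ(6,1,5) = 1/858; Σ_t [0,0]: t=0:+1/60480 = 1/60480; (3j)²=6/143 [(6 1 5; 3 -1 -2)], sign=-1
B: triangle coeff Δ(6,1,5) = 1/858; Σ_t [0,0]: t=0:+1/161280 = 1/161280; (3j)²=1/143 [(6 1 5; -2 -1 3)], sign=+1
I_A²/I_B² = (6/143)/(1/143) = 6/1

6/1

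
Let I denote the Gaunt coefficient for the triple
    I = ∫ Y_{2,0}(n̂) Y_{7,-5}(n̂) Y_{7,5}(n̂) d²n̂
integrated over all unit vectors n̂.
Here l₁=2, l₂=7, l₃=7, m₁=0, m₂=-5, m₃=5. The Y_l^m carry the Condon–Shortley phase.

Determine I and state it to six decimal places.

0.054230

m-sum 0 ✓  L=16 even ✓  5≤7≤9 ✓
Π(2lᵢ+1) = 5×15×15 = 1125
triangle coeff Δ(2,7,7) = 1/185640
Σ_t [0,2]: t=0:+1/2419200 t=1:−1/518400 t=2:+1/2419200 = -1/907200
(3j)²=56/3315 [(2 7 7; 0 0 0)], sign=+1
Σ_t [0,2]: t=0:+1/29030400 t=1:−1/39916800 t=2:+1/1916006400 = 19/1916006400
(3j)²=361/185640 [(2 7 7; 0 -5 5)], sign=+1
⇒ 4πI² = 1805/48841
I = (+1)√(1805/48841/(4π)) = 0.05423022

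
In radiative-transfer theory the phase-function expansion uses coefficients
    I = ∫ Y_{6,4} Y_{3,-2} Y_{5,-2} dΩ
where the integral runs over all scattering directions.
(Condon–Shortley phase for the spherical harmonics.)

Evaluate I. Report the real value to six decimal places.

m-sum 0 ✓  L=14 even ✓  3≤5≤9 ✓
Π(2lᵢ+1) = 13×7×11 = 1001
triangle coeff Δ(6,3,5) = 1/675675
Σ_t [1,3]: t=1:−1/8640 t=2:+1/2304 t=3:−1/8640 = 7/34560
(3j)²=7/429 [(6 3 5; 0 0 0)], sign=-1
Σ_t [0,1]: t=0:+1/34560 t=1:−1/60480 = 1/80640
(3j)²=6/1001 [(6 3 5; 4 -2 -2)], sign=-1
⇒ 4πI² = 14/143
I = (+1)√(14/143/(4π)) = 0.08826552

0.088266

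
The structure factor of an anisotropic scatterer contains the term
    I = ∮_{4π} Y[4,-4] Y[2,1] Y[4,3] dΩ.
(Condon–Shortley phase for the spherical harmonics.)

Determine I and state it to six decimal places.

m-sum 0 ✓  L=10 even ✓  2≤4≤6 ✓
Π(2lᵢ+1) = 9×5×9 = 405
triangle coeff Δ(4,2,4) = 1/13860
Σ_t [0,2]: t=0:+1/192 t=1:−1/36 t=2:+1/192 = -5/288
(3j)²=20/693 [(4 2 4; 0 0 0)], sign=-1
Σ_t [2,2]: t=2:+1/1440 = 1/1440
(3j)²=7/165 [(4 2 4; -4 1 3)], sign=-1
⇒ 4πI² = 60/121
I = (+1)√(60/121/(4π)) = 0.19864517

0.198645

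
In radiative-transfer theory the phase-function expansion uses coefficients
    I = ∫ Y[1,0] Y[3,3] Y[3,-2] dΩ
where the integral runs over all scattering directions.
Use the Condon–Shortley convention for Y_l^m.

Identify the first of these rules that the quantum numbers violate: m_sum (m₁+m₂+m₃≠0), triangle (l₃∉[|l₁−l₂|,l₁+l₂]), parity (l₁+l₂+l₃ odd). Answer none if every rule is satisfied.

m₁+m₂+m₃ = 0 + 3 − 2 = 1  ✗
triangle: |1−3|=2 ≤ l₃=3 ≤ 1+3=4
parity: l₁+l₂+l₃ = 7 is odd

m_sum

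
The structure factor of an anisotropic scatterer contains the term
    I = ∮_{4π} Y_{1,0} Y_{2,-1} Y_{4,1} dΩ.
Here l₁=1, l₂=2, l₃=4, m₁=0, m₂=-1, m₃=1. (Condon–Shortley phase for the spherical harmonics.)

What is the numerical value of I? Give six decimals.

0.000000

triangle: need 1≤l₃≤3, have 4; I=0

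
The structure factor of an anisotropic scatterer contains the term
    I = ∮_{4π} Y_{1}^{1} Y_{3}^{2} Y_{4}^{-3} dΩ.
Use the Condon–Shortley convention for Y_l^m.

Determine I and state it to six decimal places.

-0.282095

m-sum 0 ✓  L=8 even ✓  2≤4≤4 ✓
Π(2lᵢ+1) = 3×7×9 = 189
triangle coeff Δ(1,3,4) = 1/252
Σ_t [0,0]: t=0:+1/36 = 1/36
(3j)²=4/63 [(1 3 4; 0 0 0)], sign=+1
Σ_t [0,0]: t=0:+1/240 = 1/240
(3j)²=1/12 [(1 3 4; 1 2 -3)], sign=-1
⇒ 4πI² = 1/1
I = (-1)√(1/1/(4π)) = -0.28209479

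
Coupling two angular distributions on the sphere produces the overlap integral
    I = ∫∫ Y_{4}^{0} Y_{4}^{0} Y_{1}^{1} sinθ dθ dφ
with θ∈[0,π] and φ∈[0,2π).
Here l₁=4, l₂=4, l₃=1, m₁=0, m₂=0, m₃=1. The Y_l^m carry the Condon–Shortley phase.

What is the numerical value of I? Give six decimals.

m-sum = 0 + 0 + 1 = 1 ≠ 0 ⇒ I = 0

0.000000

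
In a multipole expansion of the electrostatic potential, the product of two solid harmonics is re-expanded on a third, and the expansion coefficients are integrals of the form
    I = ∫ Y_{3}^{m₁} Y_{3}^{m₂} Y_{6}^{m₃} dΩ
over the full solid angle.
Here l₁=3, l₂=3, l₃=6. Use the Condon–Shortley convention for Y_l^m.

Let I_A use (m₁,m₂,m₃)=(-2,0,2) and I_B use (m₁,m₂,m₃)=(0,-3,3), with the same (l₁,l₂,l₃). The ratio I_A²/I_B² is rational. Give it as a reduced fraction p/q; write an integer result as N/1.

8/3

Same 3,3,6: normalisation and zero-m 3j drop out of the ratio.
A: Δ: 0! 6! 6! / 13! → 1/12012; sum: t=0:+1/4320 = 1/4320; 3j²(3 3 6; -2 0 2) = Δ·Π!·Σ² = 8/429  (sign +1)
B: Δ: 0! 6! 6! / 13! → 1/12012; sum: t=0:+1/25920 = 1/25920; 3j²(3 3 6; 0 -3 3) = Δ·Π!·Σ² = 1/143  (sign -1)
I_A²/I_B² = (8/429)/(1/143) = 8/3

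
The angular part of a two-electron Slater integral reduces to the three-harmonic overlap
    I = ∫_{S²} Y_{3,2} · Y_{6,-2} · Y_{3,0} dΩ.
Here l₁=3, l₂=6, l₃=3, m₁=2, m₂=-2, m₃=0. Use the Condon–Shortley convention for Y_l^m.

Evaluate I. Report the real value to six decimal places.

0.177420

Checks pass: Σm=0; 12 even; l₃=3∈[3,9].
(2·3+1)(2·6+1)(2·3+1) = 637
Δ: 6! 0! 6! / 13! → 1/12012
sum: t=3:−1/1296 = -1/1296
3j²(3 6 3; 0 0 0) = Δ·Π!·Σ² = 100/3003  (sign +1)
sum: t=1:−1/4320 = -1/4320
3j²(3 6 3; 2 -2 0) = Δ·Π!·Σ² = 8/429  (sign +1)
combine: 4πI² = 637·100/3003·8/429 = 5600/14157
take √, sign +1: I = 0.17742036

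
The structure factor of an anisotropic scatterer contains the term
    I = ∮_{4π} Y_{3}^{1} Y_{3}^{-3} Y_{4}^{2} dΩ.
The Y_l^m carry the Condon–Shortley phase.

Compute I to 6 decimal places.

-0.188451

Checks pass: Σm=0; 10 even; l₃=4∈[0,6].
(2·3+1)(2·3+1)(2·4+1) = 441
Δ: 2! 4! 4! / 11! → 1/34650
sum: t=0:+1/72 t=1:−1/16 t=2:+1/72 = -5/144
3j²(3 3 4; 0 0 0) = Δ·Π!·Σ² = 2/77  (sign -1)
sum: t=0:+1/192 = 1/192
3j²(3 3 4; 1 -3 2) = Δ·Π!·Σ² = 3/77  (sign +1)
combine: 4πI² = 441·2/77·3/77 = 54/121
take √, sign -1: I = -0.18845135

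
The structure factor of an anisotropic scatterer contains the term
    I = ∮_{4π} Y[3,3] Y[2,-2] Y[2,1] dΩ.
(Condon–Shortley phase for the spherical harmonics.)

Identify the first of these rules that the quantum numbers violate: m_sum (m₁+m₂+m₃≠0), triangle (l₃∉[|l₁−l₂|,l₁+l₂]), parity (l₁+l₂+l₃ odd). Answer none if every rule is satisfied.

azimuthal sum: 3 − 2 + 1 = 2  ✗
1 ≤ 2 ≤ 5 (triangle on l)
L = 3 + 2 + 2 = 7 (odd)

m_sum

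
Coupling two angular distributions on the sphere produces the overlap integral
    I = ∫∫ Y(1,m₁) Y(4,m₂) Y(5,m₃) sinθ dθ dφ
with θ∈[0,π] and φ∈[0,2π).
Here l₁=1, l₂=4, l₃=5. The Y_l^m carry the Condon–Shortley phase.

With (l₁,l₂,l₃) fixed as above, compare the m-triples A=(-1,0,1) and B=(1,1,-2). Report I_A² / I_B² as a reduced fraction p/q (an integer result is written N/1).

Same 1,4,5: normalisation and zero-m 3j drop out of the ratio.
A: Δ: 0! 2! 8! / 11! → 1/495; sum: t=0:+1/1152 = 1/1152; 3j²(1 4 5; -1 0 1) = Δ·Π!·Σ² = 1/33  (sign +1)
B: Δ: 0! 2! 8! / 11! → 1/495; sum: t=0:+1/1440 = 1/1440; 3j²(1 4 5; 1 1 -2) = Δ·Π!·Σ² = 7/165  (sign -1)
I_A²/I_B² = (1/33)/(7/165) = 5/7

5/7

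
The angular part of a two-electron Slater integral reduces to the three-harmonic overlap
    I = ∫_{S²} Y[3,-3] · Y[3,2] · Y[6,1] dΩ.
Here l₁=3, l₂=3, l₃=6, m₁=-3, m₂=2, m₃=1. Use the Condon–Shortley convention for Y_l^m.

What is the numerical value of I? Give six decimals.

Checks pass: Σm=0; 12 even; l₃=6∈[0,6].
(2·3+1)(2·3+1)(2·6+1) = 637
Δ: 0! 6! 6! / 13! → 1/12012
sum: t=0:+1/1296 = 1/1296
3j²(3 3 6; 0 0 0) = Δ·Π!·Σ² = 100/3003  (sign +1)
sum: t=0:+1/86400 = 1/86400
3j²(3 3 6; -3 2 1) = Δ·Π!·Σ² = 1/1716  (sign -1)
combine: 4πI² = 637·100/3003·1/1716 = 175/14157
take √, sign -1: I = -0.03136379

-0.031364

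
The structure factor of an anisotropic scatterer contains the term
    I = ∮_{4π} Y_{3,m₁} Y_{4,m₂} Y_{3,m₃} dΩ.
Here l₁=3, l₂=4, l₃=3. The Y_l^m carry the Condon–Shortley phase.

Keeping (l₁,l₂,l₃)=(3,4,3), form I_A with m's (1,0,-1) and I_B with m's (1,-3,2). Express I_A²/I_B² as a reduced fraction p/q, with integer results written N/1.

1/14

l's match ⇒ only the (l;m) 3-j factors differ between A and B.
A: triangle coeff Δ(3,4,3) = 1/34650; Σ_t [0,2]: t=0:+1/1152 t=1:−1/36 t=2:+1/32 = 5/1152; (3j)²=1/1386 [(3 4 3; 1 0 -1)], sign=+1
B: triangle coeff Δ(3,4,3) = 1/34650; Σ_t [0,1]: t=0:+1/288 t=1:−1/144 = -1/288; (3j)²=1/99 [(3 4 3; 1 -3 2)], sign=+1
I_A²/I_B² = (1/1386)/(1/99) = 1/14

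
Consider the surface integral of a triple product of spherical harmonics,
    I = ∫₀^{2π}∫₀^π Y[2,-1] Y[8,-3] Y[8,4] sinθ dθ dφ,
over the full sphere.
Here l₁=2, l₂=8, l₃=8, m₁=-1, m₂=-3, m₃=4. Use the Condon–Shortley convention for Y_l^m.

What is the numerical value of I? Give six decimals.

m-sum 0 ✓  L=18 even ✓  6≤8≤10 ✓
Π(2lᵢ+1) = 5×17×17 = 1445
triangle coeff Δ(2,8,8) = 1/348840
Σ_t [0,2]: t=0:+1/116121600 t=1:−1/25401600 t=2:+1/116121600 = -1/45158400
(3j)²=24/1615 [(2 8 8; 0 0 0)], sign=-1
Σ_t [1,2]: t=1:−1/174182400 t=2:+1/479001600 = -1/273715200
(3j)²=49/3876 [(2 8 8; -1 -3 4)], sign=-1
⇒ 4πI² = 98/361
I = (+1)√(98/361/(4π)) = 0.14697873

0.146979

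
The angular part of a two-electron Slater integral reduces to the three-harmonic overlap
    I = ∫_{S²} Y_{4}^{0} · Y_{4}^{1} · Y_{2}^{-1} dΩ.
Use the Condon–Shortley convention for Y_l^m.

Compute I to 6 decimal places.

Checks pass: Σm=0; 10 even; l₃=2∈[0,8].
(2·4+1)(2·4+1)(2·2+1) = 405
Δ: 6! 2! 2! / 11! → 1/13860
sum: t=2:+1/192 t=3:−1/36 t=4:+1/192 = -5/288
3j²(4 4 2; 0 0 0) = Δ·Π!·Σ² = 20/693  (sign -1)
sum: t=3:−1/72 t=4:+1/96 = -1/288
3j²(4 4 2; 0 1 -1) = Δ·Π!·Σ² = 1/462  (sign +1)
combine: 4πI² = 405·20/693·1/462 = 150/5929
take √, sign -1: I = -0.04486937

-0.044869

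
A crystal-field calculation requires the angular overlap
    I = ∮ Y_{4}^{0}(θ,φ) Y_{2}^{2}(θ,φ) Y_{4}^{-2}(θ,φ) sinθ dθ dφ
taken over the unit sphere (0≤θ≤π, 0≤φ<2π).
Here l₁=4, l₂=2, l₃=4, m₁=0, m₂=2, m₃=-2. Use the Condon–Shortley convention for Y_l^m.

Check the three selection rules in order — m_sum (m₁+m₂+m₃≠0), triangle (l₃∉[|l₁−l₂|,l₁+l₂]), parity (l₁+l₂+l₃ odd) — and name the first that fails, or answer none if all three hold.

none

azimuthal sum: 0 + 2 − 2 = 0  ✓
2 ≤ 4 ≤ 6 (triangle on l)  ✓
L = 4 + 2 + 4 = 10 (even)  ✓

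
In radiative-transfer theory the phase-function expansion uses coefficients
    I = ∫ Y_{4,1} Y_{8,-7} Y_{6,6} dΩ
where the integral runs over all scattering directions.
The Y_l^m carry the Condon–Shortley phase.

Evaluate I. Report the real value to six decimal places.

0.210031

m-sum 0 ✓  L=18 even ✓  4≤6≤12 ✓
Π(2lᵢ+1) = 9×17×13 = 1989
triangle coeff Δ(4,8,6) = 1/23279256
Σ_t [2,4]: t=2:+1/1658880 t=3:−1/518400 t=4:+1/1658880 = -1/1382400
(3j)²=504/46189 [(4 8 6; 0 0 0)], sign=-1
Σ_t [1,1]: t=1:−1/870912000 = -1/870912000
(3j)²=33/1292 [(4 8 6; 1 -7 6)], sign=-1
⇒ 4πI² = 3402/6137
I = (+1)√(3402/6137/(4π)) = 0.21003137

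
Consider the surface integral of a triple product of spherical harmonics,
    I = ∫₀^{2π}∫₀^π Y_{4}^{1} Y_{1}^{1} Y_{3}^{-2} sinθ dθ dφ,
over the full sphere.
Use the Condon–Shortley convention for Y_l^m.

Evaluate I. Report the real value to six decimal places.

Rules hold: Σm=0, L=8 even, 3≤3≤5.
N = 9·3·7 = 189
Δ = 2!·6!·0!/9! = 1/252
Racah Σ t=1..1: t=1:−1/36 = -1/36
⇒ 3j(4 1 3; 0 0 0)² = 4/63, sgn +1
Racah Σ t=2..2: t=2:+1/240 = 1/240
⇒ 3j(4 1 3; 1 1 -2)² = 1/84, sgn -1
4πI² = N·(3j₀)²·(3jₘ)² = 1/7
I = -1·√(0.142857/4π) = -0.10662181

-0.106622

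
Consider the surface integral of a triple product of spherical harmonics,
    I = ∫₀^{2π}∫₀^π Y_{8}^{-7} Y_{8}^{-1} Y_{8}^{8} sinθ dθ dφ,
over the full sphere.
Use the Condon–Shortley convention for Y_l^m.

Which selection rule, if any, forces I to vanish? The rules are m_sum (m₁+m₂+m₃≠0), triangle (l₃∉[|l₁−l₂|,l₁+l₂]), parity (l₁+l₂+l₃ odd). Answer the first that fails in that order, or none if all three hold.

m₁+m₂+m₃ = -7 − 1 + 8 = 0  ✓
triangle: |8−8|=0 ≤ l₃=8 ≤ 8+8=16  ✓
parity: l₁+l₂+l₃ = 24 is even  ✓

none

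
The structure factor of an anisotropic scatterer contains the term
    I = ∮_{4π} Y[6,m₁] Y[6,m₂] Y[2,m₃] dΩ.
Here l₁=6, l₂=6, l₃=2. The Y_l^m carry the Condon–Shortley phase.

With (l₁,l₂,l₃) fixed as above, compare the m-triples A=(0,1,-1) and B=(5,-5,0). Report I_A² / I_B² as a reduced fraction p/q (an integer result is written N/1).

Same 6,6,2: normalisation and zero-m 3j drop out of the ratio.
A: Δ: 10! 2! 2! / 15! → 1/90090; sum: t=5:−1/28800 t=6:+1/34560 = -1/172800; 3j²(6 6 2; 0 1 -1) = Δ·Π!·Σ² = 1/1430  (sign +1)
B: Δ: 10! 2! 2! / 15! → 1/90090; sum: t=0:+1/3628800 t=1:−1/1451520 = -1/2419200; 3j²(6 6 2; 5 -5 0) = Δ·Π!·Σ² = 11/910  (sign -1)
I_A²/I_B² = (1/1430)/(11/910) = 7/121

7/121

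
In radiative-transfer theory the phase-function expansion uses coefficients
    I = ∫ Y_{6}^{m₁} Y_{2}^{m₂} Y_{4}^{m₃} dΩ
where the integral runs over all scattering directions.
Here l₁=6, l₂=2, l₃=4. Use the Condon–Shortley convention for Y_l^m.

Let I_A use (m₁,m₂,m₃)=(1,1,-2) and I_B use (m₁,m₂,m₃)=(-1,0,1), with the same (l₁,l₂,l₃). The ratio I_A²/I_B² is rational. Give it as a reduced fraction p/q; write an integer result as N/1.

1/3

Shared (l₁,l₂,l₃)=(6,2,4): N and (l;000)² cancel in I_A²/I_B².
A: Δ = 4!·8!·0!/13! = 1/6435; Racah Σ t=3..3: t=3:−1/8640 = -1/8640; ⇒ 3j(6 2 4; 1 1 -2)² = 14/1287, sgn -1
B: Δ = 4!·8!·0!/13! = 1/6435; Racah Σ t=2..2: t=2:+1/2880 = 1/2880; ⇒ 3j(6 2 4; -1 0 1)² = 14/429, sgn -1
I_A²/I_B² = (14/1287)/(14/429) = 1/3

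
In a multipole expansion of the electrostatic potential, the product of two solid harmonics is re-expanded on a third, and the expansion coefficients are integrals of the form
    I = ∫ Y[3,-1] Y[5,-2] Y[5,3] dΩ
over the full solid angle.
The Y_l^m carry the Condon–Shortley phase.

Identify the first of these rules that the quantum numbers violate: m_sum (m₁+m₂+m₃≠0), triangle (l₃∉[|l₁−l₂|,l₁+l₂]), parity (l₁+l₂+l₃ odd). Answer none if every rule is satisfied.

parity

m₁+m₂+m₃ = -1 − 2 + 3 = 0  ✓
triangle: |3−5|=2 ≤ l₃=5 ≤ 3+5=8  ✓
parity: l₁+l₂+l₃ = 13 is odd  ✗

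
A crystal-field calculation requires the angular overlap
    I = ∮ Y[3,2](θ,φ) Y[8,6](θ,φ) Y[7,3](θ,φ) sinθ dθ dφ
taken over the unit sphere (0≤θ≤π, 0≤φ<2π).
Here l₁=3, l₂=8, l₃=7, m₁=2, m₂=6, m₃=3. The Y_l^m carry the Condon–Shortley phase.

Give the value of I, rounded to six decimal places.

0.000000

m-sum = 2 + 6 + 3 = 11 ≠ 0 ⇒ I = 0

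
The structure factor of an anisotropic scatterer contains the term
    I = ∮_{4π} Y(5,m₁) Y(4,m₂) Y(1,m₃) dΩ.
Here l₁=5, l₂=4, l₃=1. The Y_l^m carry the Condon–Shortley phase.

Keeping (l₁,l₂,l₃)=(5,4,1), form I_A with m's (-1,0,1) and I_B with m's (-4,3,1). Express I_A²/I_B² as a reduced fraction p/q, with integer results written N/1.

l's match ⇒ only the (l;m) 3-j factors differ between A and B.
A: triangle coeff Δ(5,4,1) = 1/495; Σ_t [4,4]: t=4:+1/1152 = 1/1152; (3j)²=1/33 [(5 4 1; -1 0 1)], sign=+1
B: triangle coeff Δ(5,4,1) = 1/495; Σ_t [7,7]: t=7:−1/10080 = -1/10080; (3j)²=4/55 [(5 4 1; -4 3 1)], sign=-1
I_A²/I_B² = (1/33)/(4/55) = 5/12

5/12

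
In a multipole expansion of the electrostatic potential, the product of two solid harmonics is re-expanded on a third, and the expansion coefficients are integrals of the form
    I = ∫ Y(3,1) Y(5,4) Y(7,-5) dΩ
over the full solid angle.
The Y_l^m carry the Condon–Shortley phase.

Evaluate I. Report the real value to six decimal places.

Σlᵢ=15 odd — θ-integrand is odd under cosθ→−cosθ; I=0

0.000000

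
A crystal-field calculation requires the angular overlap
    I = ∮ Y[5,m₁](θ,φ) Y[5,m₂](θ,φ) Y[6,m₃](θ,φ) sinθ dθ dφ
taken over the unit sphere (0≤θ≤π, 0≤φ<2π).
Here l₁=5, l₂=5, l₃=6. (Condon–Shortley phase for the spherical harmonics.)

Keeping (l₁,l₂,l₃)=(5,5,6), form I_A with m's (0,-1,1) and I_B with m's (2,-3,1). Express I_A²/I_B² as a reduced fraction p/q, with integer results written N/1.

20/1

l's match ⇒ only the (l;m) 3-j factors differ between A and B.
A: triangle coeff Δ(5,5,6) = 1/28588560; Σ_t [0,4]: t=0:+1/138240 t=1:−1/10368 t=2:+1/6912 t=3:−1/34560 t=4:+1/2073600 = 7/259200; (3j)²=28/7293 [(5 5 6; 0 -1 1)], sign=-1
B: triangle coeff Δ(5,5,6) = 1/28588560; Σ_t [0,2]: t=0:+1/41472 t=1:−1/34560 t=2:+1/345600 = -1/518400; (3j)²=7/36465 [(5 5 6; 2 -3 1)], sign=+1
I_A²/I_B² = (28/7293)/(7/36465) = 20/1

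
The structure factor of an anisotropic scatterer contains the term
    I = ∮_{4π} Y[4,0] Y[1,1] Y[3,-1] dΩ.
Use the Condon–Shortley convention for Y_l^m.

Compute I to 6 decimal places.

Rules hold: Σm=0, L=8 even, 3≤3≤5.
N = 9·3·7 = 189
Δ = 2!·6!·0!/9! = 1/252
Racah Σ t=1..1: t=1:−1/36 = -1/36
⇒ 3j(4 1 3; 0 0 0)² = 4/63, sgn +1
Racah Σ t=2..2: t=2:+1/96 = 1/96
⇒ 3j(4 1 3; 0 1 -1)² = 1/42, sgn +1
4πI² = N·(3j₀)²·(3jₘ)² = 2/7
I = +1·√(0.285714/4π) = 0.15078601

0.150786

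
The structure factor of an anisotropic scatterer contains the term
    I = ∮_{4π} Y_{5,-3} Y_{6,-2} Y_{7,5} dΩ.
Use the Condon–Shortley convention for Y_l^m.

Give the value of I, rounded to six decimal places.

Rules hold: Σm=0, L=18 even, 1≤7≤11.
N = 11·13·15 = 2145
Δ = 4!·6!·8!/19! = 1/174594420
Racah Σ t=0..4: t=0:+1/4147200 t=1:−1/207360 t=2:+1/82944 t=3:−1/207360 t=4:+1/4147200 = 1/345600
⇒ 3j(5 6 7; 0 0 0)² = 420/46189, sgn -1
Racah Σ t=2..4: t=2:+1/4147200 t=3:−1/3628800 t=4:+1/46448640 = -1/77414400
⇒ 3j(5 6 7; -3 -2 5)² = 3/41990, sgn -1
4πI² = N·(3j₀)²·(3jₘ)² = 1890/1356277
I = +1·√(0.00139352/4π) = 0.01053057

0.010531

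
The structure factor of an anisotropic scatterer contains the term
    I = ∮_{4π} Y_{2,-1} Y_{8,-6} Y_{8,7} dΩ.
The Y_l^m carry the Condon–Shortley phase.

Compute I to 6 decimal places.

Checks pass: Σm=0; 18 even; l₃=8∈[6,10].
(2·2+1)(2·8+1)(2·8+1) = 1445
Δ: 2! 2! 14! / 19! → 1/348840
sum: t=0:+1/116121600 t=1:−1/25401600 t=2:+1/116121600 = -1/45158400
3j²(2 8 8; 0 0 0) = Δ·Π!·Σ² = 24/1615  (sign -1)
sum: t=1:−1/12454041600 t=2:+1/174356582400 = -1/13412044800
3j²(2 8 8; -1 -6 7) = Δ·Π!·Σ² = 169/7752  (sign +1)
combine: 4πI² = 1445·24/1615·169/7752 = 169/361
take √, sign -1: I = -0.19301223

-0.193012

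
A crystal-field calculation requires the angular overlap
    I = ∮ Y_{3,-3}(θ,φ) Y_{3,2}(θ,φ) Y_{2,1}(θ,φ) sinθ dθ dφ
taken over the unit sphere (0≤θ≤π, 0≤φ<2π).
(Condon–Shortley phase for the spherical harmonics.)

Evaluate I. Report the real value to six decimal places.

-0.210261

Rules hold: Σm=0, L=8 even, 0≤2≤6.
N = 7·7·5 = 245
Δ = 4!·2!·2!/9! = 1/3780
Racah Σ t=1..3: t=1:−1/24 t=2:+1/4 t=3:−1/24 = 1/6
⇒ 3j(3 3 2; 0 0 0)² = 4/105, sgn +1
Racah Σ t=4..4: t=4:+1/48 = 1/48
⇒ 3j(3 3 2; -3 2 1)² = 5/84, sgn -1
4πI² = N·(3j₀)²·(3jₘ)² = 5/9
I = -1·√(0.555556/4π) = -0.21026104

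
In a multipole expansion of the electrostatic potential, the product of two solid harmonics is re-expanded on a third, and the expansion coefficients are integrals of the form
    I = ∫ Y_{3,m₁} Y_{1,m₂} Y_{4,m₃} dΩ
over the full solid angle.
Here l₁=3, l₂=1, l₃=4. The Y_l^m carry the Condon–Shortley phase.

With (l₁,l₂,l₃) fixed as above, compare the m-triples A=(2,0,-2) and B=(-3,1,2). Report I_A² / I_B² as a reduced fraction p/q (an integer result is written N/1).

l's match ⇒ only the (l;m) 3-j factors differ between A and B.
A: triangle coeff Δ(3,1,4) = 1/252; Σ_t [0,0]: t=0:+1/120 = 1/120; (3j)²=1/21 [(3 1 4; 2 0 -2)], sign=+1
B: triangle coeff Δ(3,1,4) = 1/252; Σ_t [0,0]: t=0:+1/1440 = 1/1440; (3j)²=1/252 [(3 1 4; -3 1 2)], sign=+1
I_A²/I_B² = (1/21)/(1/252) = 12/1

12/1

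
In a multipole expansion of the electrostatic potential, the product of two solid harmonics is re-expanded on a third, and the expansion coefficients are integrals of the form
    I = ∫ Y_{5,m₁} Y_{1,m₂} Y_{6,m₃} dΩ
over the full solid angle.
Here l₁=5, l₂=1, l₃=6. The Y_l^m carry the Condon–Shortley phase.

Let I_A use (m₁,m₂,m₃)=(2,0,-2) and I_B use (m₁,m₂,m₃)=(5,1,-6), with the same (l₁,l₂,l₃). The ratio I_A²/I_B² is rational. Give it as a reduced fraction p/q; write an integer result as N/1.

Shared (l₁,l₂,l₃)=(5,1,6): N and (l;000)² cancel in I_A²/I_B².
A: Δ = 0!·10!·2!/13! = 1/858; Racah Σ t=0..0: t=0:+1/30240 = 1/30240; ⇒ 3j(5 1 6; 2 0 -2)² = 16/429, sgn +1
B: Δ = 0!·10!·2!/13! = 1/858; Racah Σ t=0..0: t=0:+1/7257600 = 1/7257600; ⇒ 3j(5 1 6; 5 1 -6)² = 1/13, sgn +1
I_A²/I_B² = (16/429)/(1/13) = 16/33

16/33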